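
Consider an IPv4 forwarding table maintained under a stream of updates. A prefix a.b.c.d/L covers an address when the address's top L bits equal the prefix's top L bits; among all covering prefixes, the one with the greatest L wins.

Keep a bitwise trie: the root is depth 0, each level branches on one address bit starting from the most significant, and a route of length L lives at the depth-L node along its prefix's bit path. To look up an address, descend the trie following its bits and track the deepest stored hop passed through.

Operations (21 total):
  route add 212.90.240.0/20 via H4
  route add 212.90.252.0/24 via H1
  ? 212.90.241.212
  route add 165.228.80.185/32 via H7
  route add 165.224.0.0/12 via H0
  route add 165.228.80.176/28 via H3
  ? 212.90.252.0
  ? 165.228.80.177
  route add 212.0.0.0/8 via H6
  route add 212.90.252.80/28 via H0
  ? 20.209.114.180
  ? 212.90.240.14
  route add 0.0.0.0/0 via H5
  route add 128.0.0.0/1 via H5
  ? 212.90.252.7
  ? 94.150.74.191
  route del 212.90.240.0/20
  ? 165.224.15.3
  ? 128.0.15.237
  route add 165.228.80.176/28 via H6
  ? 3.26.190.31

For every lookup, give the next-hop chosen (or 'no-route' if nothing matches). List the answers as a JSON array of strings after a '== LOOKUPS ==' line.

Process each operation:
  + 212.90.240.0/20 (H4) depth=20
  + 212.90.252.0/24 (H1) depth=24
  lookup 212.90.241.212: bits 11010100010110101111 walk d0:-→d1:-→d2:-→d3:-→d4:-→d5:-→d6:-→d7:-→d8:-→d9:-→d10:-→d11:-→d12:-→d13:-→d14:-→d15:-→d16:-→d17:-→d18:-→d19:-→d20:H4 -> H4
  + 165.228.80.185/32 (H7) depth=32
  + 165.224.0.0/12 (H0) depth=12
  + 165.228.80.176/28 (H3) depth=28
  lookup 212.90.252.0: bits 110101000101101011111100 walk d0:-→d1:-→d2:-→d3:-→d4:-→d5:-→d6:-→d7:-→d8:-→d9:-→d10:-→d11:-→d12:-→d13:-→d14:-→d15:-→d16:-→d17:-→d18:-→d19:-→d20:H4→d21:-→d22:-→d23:-→d24:H1 -> H1
  lookup 165.228.80.177: bits 1010010111100100010100001011 walk d0:-→d1:-→d2:-→d3:-→d4:-→d5:-→d6:-→d7:-→d8:-→d9:-→d10:-→d11:-→d12:H0→d13:-→d14:-→d15:-→d16:-→d17:-→d18:-→d19:-→d20:-→d21:-→d22:-→d23:-→d24:-→d25:-→d26:-→d27:-→d28:H3 -> H3
  + 212.0.0.0/8 (H6) depth=8
  + 212.90.252.80/28 (H0) depth=28
  lookup 20.209.114.180: bits ε walk d0:- -> no-route
  lookup 212.90.240.14: bits 11010100010110101111 walk d0:-→d1:-→d2:-→d3:-→d4:-→d5:-→d6:-→d7:-→d8:H6→d9:-→d10:-→d11:-→d12:-→d13:-→d14:-→d15:-→d16:-→d17:-→d18:-→d19:-→d20:H4 -> H4
  + 0.0.0.0/0 (H5) depth=0
  + 128.0.0.0/1 (H5) depth=1
  lookup 212.90.252.7: bits 1101010001011010111111000 walk d0:H5→d1:H5→d2:-→d3:-→d4:-→d5:-→d6:-→d7:-→d8:H6→d9:-→d10:-→d11:-→d12:-→d13:-→d14:-→d15:-→d16:-→d17:-→d18:-→d19:-→d20:H4→d21:-→d22:-→d23:-→d24:H1→d25:- -> H1
  lookup 94.150.74.191: bits ε walk d0:H5 -> H5
  del 212.90.240.0/20 (clear depth 20)
  lookup 165.224.15.3: bits 1010010111100 walk d0:H5→d1:H5→d2:-→d3:-→d4:-→d5:-→d6:-→d7:-→d8:-→d9:-→d10:-→d11:-→d12:H0→d13:- -> H0
  lookup 128.0.15.237: bits 10 walk d0:H5→d1:H5→d2:- -> H5
  + 165.228.80.176/28 (H6) depth=28
  lookup 3.26.190.31: bits ε walk d0:H5 -> H5

== LOOKUPS ==
["H4","H1","H3","no-route","H4","H1","H5","H0","H5","H5"]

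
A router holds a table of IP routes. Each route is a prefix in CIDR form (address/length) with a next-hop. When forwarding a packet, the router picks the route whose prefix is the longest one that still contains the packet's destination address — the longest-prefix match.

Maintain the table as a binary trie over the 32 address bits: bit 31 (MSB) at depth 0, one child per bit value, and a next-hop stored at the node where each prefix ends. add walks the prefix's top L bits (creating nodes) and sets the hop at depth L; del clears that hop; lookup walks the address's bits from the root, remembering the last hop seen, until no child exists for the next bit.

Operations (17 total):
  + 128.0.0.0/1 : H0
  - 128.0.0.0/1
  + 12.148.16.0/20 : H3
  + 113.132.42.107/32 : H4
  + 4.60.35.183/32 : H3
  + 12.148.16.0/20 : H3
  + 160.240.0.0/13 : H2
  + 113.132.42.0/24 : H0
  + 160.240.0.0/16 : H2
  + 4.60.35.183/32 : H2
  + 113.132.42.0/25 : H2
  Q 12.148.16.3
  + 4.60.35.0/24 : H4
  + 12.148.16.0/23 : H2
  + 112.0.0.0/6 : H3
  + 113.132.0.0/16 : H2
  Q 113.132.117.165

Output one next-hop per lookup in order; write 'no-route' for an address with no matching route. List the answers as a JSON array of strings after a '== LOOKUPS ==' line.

Trace:
  + 128.0.0.0/1 (H0) depth=1
  - 128.0.0.0/1 clear@1
  + 12.148.16.0/20 (H3) depth=20
  + 113.132.42.107/32 (H4) depth=32
  + 4.60.35.183/32 (H3) depth=32
  + 12.148.16.0/20 (H3) depth=20
  + 160.240.0.0/13 (H2) depth=13
  + 113.132.42.0/24 (H0) depth=24
  + 160.240.0.0/16 (H2) depth=16
  + 4.60.35.183/32 (H2) depth=32
  + 113.132.42.0/25 (H2) depth=25
  lookup 12.148.16.3: bits 00001100100101000001 walk d0:-→d1:-→d2:-→d3:-→d4:-→d5:-→d6:-→d7:-→d8:-→d9:-→d10:-→d11:-→d12:-→d13:-→d14:-→d15:-→d16:-→d17:-→d18:-→d19:-→d20:H3 -> H3
  + 4.60.35.0/24 (H4) depth=24
  + 12.148.16.0/23 (H2) depth=23
  + 112.0.0.0/6 (H3) depth=6
  + 113.132.0.0/16 (H2) depth=16
  lookup 113.132.117.165: bits 01110001100001000 walk d0:-→d1:-→d2:-→d3:-→d4:-→d5:-→d6:H3→d7:-→d8:-→d9:-→d10:-→d11:-→d12:-→d13:-→d14:-→d15:-→d16:H2→d17:- -> H2

== LOOKUPS ==
["H3","H2"]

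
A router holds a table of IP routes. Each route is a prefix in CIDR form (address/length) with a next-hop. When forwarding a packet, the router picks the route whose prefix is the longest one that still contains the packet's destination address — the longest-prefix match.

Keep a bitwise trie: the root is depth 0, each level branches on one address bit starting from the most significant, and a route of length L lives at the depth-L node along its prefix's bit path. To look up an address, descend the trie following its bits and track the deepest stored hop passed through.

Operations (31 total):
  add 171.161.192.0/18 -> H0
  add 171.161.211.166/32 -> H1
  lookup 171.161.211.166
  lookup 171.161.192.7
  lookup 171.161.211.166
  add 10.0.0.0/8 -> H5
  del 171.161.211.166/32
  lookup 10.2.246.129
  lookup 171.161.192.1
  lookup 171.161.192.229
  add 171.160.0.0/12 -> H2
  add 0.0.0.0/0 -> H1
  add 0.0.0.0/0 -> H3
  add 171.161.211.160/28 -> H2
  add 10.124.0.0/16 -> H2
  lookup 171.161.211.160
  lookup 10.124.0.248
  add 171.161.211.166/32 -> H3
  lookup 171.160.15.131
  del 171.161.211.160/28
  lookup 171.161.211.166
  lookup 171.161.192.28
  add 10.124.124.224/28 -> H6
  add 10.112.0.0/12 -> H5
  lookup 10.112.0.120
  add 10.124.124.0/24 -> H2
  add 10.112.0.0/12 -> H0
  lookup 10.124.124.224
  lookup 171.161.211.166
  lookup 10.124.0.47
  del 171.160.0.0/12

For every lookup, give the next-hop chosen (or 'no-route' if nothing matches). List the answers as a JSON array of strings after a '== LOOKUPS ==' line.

Trace:
  + 171.161.192.0/18 (H0) depth=18
  + 171.161.211.166/32 (H1) depth=32
  lookup 171.161.211.166: bits 10101011101000011101001110100110 walk d0:-→d1:-→d2:-→d3:-→d4:-→d5:-→d6:-→d7:-→d8:-→d9:-→d10:-→d11:-→d12:-→d13:-→d14:-→d15:-→d16:-→d17:-→d18:H0→d19:-→d20:-→d21:-→d22:-→d23:-→d24:-→d25:-→d26:-→d27:-→d28:-→d29:-→d30:-→d31:-→d32:H1 -> H1
  lookup 171.161.192.7: bits 1010101110100001110 walk d0:-→d1:-→d2:-→d3:-→d4:-→d5:-→d6:-→d7:-→d8:-→d9:-→d10:-→d11:-→d12:-→d13:-→d14:-→d15:-→d16:-→d17:-→d18:H0→d19:- -> H0
  lookup 171.161.211.166: bits 10101011101000011101001110100110 walk d0:-→d1:-→d2:-→d3:-→d4:-→d5:-→d6:-→d7:-→d8:-→d9:-→d10:-→d11:-→d12:-→d13:-→d14:-→d15:-→d16:-→d17:-→d18:H0→d19:-→d20:-→d21:-→d22:-→d23:-→d24:-→d25:-→d26:-→d27:-→d28:-→d29:-→d30:-→d31:-→d32:H1 -> H1
  + 10.0.0.0/8 (H5) depth=8
  del 171.161.211.166/32 (clear depth 32)
  lookup 10.2.246.129: bits 00001010 walk d0:-→d1:-→d2:-→d3:-→d4:-→d5:-→d6:-→d7:-→d8:H5 -> H5
  lookup 171.161.192.1: bits 1010101110100001110 walk d0:-→d1:-→d2:-→d3:-→d4:-→d5:-→d6:-→d7:-→d8:-→d9:-→d10:-→d11:-→d12:-→d13:-→d14:-→d15:-→d16:-→d17:-→d18:H0→d19:- -> H0
  lookup 171.161.192.229: bits 1010101110100001110 walk d0:-→d1:-→d2:-→d3:-→d4:-→d5:-→d6:-→d7:-→d8:-→d9:-→d10:-→d11:-→d12:-→d13:-→d14:-→d15:-→d16:-→d17:-→d18:H0→d19:- -> H0
  + 171.160.0.0/12 (H2) depth=12
  + 0.0.0.0/0 (H1) depth=0
  + 0.0.0.0/0 (H3) depth=0
  + 171.161.211.160/28 (H2) depth=28
  + 10.124.0.0/16 (H2) depth=16
  lookup 171.161.211.160: bits 10101011101000011101001110100 walk d0:H3→d1:-→d2:-→d3:-→d4:-→d5:-→d6:-→d7:-→d8:-→d9:-→d10:-→d11:-→d12:H2→d13:-→d14:-→d15:-→d16:-→d17:-→d18:H0→d19:-→d20:-→d21:-→d22:-→d23:-→d24:-→d25:-→d26:-→d27:-→d28:H2→d29:- -> H2
  lookup 10.124.0.248: bits 0000101001111100 walk d0:H3→d1:-→d2:-→d3:-→d4:-→d5:-→d6:-→d7:-→d8:H5→d9:-→d10:-→d11:-→d12:-→d13:-→d14:-→d15:-→d16:H2 -> H2
  + 171.161.211.166/32 (H3) depth=32
  lookup 171.160.15.131: bits 101010111010000 walk d0:H3→d1:-→d2:-→d3:-→d4:-→d5:-→d6:-→d7:-→d8:-→d9:-→d10:-→d11:-→d12:H2→d13:-→d14:-→d15:- -> H2
  del 171.161.211.160/28 (clear depth 28)
  lookup 171.161.211.166: bits 10101011101000011101001110100110 walk d0:H3→d1:-→d2:-→d3:-→d4:-→d5:-→d6:-→d7:-→d8:-→d9:-→d10:-→d11:-→d12:H2→d13:-→d14:-→d15:-→d16:-→d17:-→d18:H0→d19:-→d20:-→d21:-→d22:-→d23:-→d24:-→d25:-→d26:-→d27:-→d28:-→d29:-→d30:-→d31:-→d32:H3 -> H3
  lookup 171.161.192.28: bits 1010101110100001110 walk d0:H3→d1:-→d2:-→d3:-→d4:-→d5:-→d6:-→d7:-→d8:-→d9:-→d10:-→d11:-→d12:H2→d13:-→d14:-→d15:-→d16:-→d17:-→d18:H0→d19:- -> H0
  + 10.124.124.224/28 (H6) depth=28
  + 10.112.0.0/12 (H5) depth=12
  lookup 10.112.0.120: bits 000010100111 walk d0:H3→d1:-→d2:-→d3:-→d4:-→d5:-→d6:-→d7:-→d8:H5→d9:-→d10:-→d11:-→d12:H5 -> H5
  + 10.124.124.0/24 (H2) depth=24
  + 10.112.0.0/12 (H0) depth=12
  lookup 10.124.124.224: bits 0000101001111100011111001110 walk d0:H3→d1:-→d2:-→d3:-→d4:-→d5:-→d6:-→d7:-→d8:H5→d9:-→d10:-→d11:-→d12:H0→d13:-→d14:-→d15:-→d16:H2→d17:-→d18:-→d19:-→d20:-→d21:-→d22:-→d23:-→d24:H2→d25:-→d26:-→d27:-→d28:H6 -> H6
  lookup 171.161.211.166: bits 10101011101000011101001110100110 walk d0:H3→d1:-→d2:-→d3:-→d4:-→d5:-→d6:-→d7:-→d8:-→d9:-→d10:-→d11:-→d12:H2→d13:-→d14:-→d15:-→d16:-→d17:-→d18:H0→d19:-→d20:-→d21:-→d22:-→d23:-→d24:-→d25:-→d26:-→d27:-→d28:-→d29:-→d30:-→d31:-→d32:H3 -> H3
  lookup 10.124.0.47: bits 00001010011111000 walk d0:H3→d1:-→d2:-→d3:-→d4:-→d5:-→d6:-→d7:-→d8:H5→d9:-→d10:-→d11:-→d12:H0→d13:-→d14:-→d15:-→d16:H2→d17:- -> H2
  del 171.160.0.0/12 (clear depth 12)

== LOOKUPS ==
["H1","H0","H1","H5","H0","H0","H2","H2","H2","H3","H0","H5","H6","H3","H2"]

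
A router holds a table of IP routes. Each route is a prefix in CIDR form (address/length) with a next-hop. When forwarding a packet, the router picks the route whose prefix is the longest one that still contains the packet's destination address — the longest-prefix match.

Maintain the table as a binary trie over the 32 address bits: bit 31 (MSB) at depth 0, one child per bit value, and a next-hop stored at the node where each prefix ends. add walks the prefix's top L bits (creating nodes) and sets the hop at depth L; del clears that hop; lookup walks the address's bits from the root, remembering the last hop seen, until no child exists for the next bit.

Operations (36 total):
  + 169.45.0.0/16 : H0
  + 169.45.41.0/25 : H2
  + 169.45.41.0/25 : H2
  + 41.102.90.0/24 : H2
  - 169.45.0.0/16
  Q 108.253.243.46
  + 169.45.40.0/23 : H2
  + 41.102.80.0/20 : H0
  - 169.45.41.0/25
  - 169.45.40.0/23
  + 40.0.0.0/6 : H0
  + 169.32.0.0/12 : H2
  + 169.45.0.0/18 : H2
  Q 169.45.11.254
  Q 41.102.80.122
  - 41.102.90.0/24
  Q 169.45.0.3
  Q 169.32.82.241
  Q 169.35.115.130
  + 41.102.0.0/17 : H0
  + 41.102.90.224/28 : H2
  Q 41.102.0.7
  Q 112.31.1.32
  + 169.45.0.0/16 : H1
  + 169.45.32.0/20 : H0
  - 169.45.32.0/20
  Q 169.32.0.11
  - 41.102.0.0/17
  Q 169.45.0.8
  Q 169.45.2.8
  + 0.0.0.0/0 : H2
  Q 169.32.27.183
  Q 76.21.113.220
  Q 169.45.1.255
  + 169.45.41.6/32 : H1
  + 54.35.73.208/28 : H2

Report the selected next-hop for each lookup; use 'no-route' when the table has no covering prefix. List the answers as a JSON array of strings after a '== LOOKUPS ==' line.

Trace:
  add 169.45.0.0/16 -> H0 at depth 16
  add 169.45.41.0/25 -> H2 at depth 25
  add 169.45.41.0/25 -> H2 at depth 25
  add 41.102.90.0/24 -> H2 at depth 24
  del 169.45.0.0/16 (clear depth 16)
  lookup 108.253.243.46: bits 0 walk d0:-→d1:- -> no-route
  add 169.45.40.0/23 -> H2 at depth 23
  add 41.102.80.0/20 -> H0 at depth 20
  del 169.45.41.0/25 (clear depth 25)
  del 169.45.40.0/23 (clear depth 23)
  add 40.0.0.0/6 -> H0 at depth 6
  add 169.32.0.0/12 -> H2 at depth 12
  add 169.45.0.0/18 -> H2 at depth 18
  lookup 169.45.11.254: bits 101010010010110100 walk d0:-→d1:-→d2:-→d3:-→d4:-→d5:-→d6:-→d7:-→d8:-→d9:-→d10:-→d11:-→d12:H2→d13:-→d14:-→d15:-→d16:-→d17:-→d18:H2 -> H2
  lookup 41.102.80.122: bits 00101001011001100101 walk d0:-→d1:-→d2:-→d3:-→d4:-→d5:-→d6:H0→d7:-→d8:-→d9:-→d10:-→d11:-→d12:-→d13:-→d14:-→d15:-→d16:-→d17:-→d18:-→d19:-→d20:H0 -> H0
  del 41.102.90.0/24 (clear depth 24)
  lookup 169.45.0.3: bits 101010010010110100 walk d0:-→d1:-→d2:-→d3:-→d4:-→d5:-→d6:-→d7:-→d8:-→d9:-→d10:-→d11:-→d12:H2→d13:-→d14:-→d15:-→d16:-→d17:-→d18:H2 -> H2
  lookup 169.32.82.241: bits 101010010010 walk d0:-→d1:-→d2:-→d3:-→d4:-→d5:-→d6:-→d7:-→d8:-→d9:-→d10:-→d11:-→d12:H2 -> H2
  lookup 169.35.115.130: bits 101010010010 walk d0:-→d1:-→d2:-→d3:-→d4:-→d5:-→d6:-→d7:-→d8:-→d9:-→d10:-→d11:-→d12:H2 -> H2
  add 41.102.0.0/17 -> H0 at depth 17
  add 41.102.90.224/28 -> H2 at depth 28
  lookup 41.102.0.7: bits 00101001011001100 walk d0:-→d1:-→d2:-→d3:-→d4:-→d5:-→d6:H0→d7:-→d8:-→d9:-→d10:-→d11:-→d12:-→d13:-→d14:-→d15:-→d16:-→d17:H0 -> H0
  lookup 112.31.1.32: bits 0 walk d0:-→d1:- -> no-route
  add 169.45.0.0/16 -> H1 at depth 16
  add 169.45.32.0/20 -> H0 at depth 20
  del 169.45.32.0/20 (clear depth 20)
  lookup 169.32.0.11: bits 101010010010 walk d0:-→d1:-→d2:-→d3:-→d4:-→d5:-→d6:-→d7:-→d8:-→d9:-→d10:-→d11:-→d12:H2 -> H2
  del 41.102.0.0/17 (clear depth 17)
  lookup 169.45.0.8: bits 101010010010110100 walk d0:-→d1:-→d2:-→d3:-→d4:-→d5:-→d6:-→d7:-→d8:-→d9:-→d10:-→d11:-→d12:H2→d13:-→d14:-→d15:-→d16:H1→d17:-→d18:H2 -> H2
  lookup 169.45.2.8: bits 101010010010110100 walk d0:-→d1:-→d2:-→d3:-→d4:-→d5:-→d6:-→d7:-→d8:-→d9:-→d10:-→d11:-→d12:H2→d13:-→d14:-→d15:-→d16:H1→d17:-→d18:H2 -> H2
  add 0.0.0.0/0 -> H2 at depth 0
  lookup 169.32.27.183: bits 101010010010 walk d0:H2→d1:-→d2:-→d3:-→d4:-→d5:-→d6:-→d7:-→d8:-→d9:-→d10:-→d11:-→d12:H2 -> H2
  lookup 76.21.113.220: bits 0 walk d0:H2→d1:- -> H2
  lookup 169.45.1.255: bits 101010010010110100 walk d0:H2→d1:-→d2:-→d3:-→d4:-→d5:-→d6:-→d7:-→d8:-→d9:-→d10:-→d11:-→d12:H2→d13:-→d14:-→d15:-→d16:H1→d17:-→d18:H2 -> H2
  add 169.45.41.6/32 -> H1 at depth 32
  add 54.35.73.208/28 -> H2 at depth 28

== LOOKUPS ==
["no-route","H2","H0","H2","H2","H2","H0","no-route","H2","H2","H2","H2","H2","H2"]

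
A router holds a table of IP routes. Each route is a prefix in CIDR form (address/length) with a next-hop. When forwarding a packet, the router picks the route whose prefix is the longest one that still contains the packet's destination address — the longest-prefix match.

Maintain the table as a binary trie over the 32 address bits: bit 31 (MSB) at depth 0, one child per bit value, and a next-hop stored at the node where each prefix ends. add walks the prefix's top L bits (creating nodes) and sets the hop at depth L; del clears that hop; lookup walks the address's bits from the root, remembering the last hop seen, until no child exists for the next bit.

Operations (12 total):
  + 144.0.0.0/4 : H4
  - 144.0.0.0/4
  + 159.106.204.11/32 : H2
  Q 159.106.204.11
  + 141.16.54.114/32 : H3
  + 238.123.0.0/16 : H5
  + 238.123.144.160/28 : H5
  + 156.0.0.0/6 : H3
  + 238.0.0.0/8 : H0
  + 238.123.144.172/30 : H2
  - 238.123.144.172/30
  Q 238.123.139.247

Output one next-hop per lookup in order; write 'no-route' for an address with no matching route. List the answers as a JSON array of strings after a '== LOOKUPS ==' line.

Trace:
  + 144.0.0.0/4 (H4) depth=4
  del 144.0.0.0/4 (clear depth 4)
  + 159.106.204.11/32 (H2) depth=32
  ? 159.106.204.11  path d0:-→d1:-→d2:-→d3:-→d4:-→d5:-→d6:-→d7:-→d8:-→d9:-→d10:-→d11:-→d12:-→d13:-→d14:-→d15:-→d16:-→d17:-→d18:-→d19:-→d20:-→d21:-→d22:-→d23:-→d24:-→d25:-→d26:-→d27:-→d28:-→d29:-→d30:-→d31:-→d32:H2  best=H2
  + 141.16.54.114/32 (H3) depth=32
  + 238.123.0.0/16 (H5) depth=16
  + 238.123.144.160/28 (H5) depth=28
  + 156.0.0.0/6 (H3) depth=6
  + 238.0.0.0/8 (H0) depth=8
  + 238.123.144.172/30 (H2) depth=30
  del 238.123.144.172/30 (clear depth 30)
  ? 238.123.139.247  path d0:-→d1:-→d2:-→d3:-→d4:-→d5:-→d6:-→d7:-→d8:H0→d9:-→d10:-→d11:-→d12:-→d13:-→d14:-→d15:-→d16:H5→d17:-→d18:-→d19:-  best=H5

== LOOKUPS ==
["H2","H5"]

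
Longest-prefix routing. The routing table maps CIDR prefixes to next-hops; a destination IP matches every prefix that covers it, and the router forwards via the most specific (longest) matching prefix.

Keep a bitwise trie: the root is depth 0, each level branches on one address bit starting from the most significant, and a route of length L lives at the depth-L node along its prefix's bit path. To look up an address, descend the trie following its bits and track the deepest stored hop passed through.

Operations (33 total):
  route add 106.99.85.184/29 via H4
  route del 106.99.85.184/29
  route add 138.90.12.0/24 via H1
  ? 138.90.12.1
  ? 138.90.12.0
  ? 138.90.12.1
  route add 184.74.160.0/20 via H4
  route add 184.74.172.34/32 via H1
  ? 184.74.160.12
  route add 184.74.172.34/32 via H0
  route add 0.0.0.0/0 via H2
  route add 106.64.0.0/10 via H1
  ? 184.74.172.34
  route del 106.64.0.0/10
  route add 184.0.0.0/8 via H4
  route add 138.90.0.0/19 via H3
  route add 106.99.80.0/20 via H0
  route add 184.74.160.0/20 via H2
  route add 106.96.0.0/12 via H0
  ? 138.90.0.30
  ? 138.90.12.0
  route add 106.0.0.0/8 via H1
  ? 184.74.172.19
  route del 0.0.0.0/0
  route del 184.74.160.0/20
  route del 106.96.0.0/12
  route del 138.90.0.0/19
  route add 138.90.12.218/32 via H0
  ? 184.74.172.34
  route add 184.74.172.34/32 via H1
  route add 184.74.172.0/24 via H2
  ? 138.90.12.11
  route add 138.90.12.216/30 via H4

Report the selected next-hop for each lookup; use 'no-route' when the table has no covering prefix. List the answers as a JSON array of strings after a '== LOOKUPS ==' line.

Trace:
  add 106.99.85.184/29 -> H4 at depth 29
  del 106.99.85.184/29 (clear depth 29)
  add 138.90.12.0/24 -> H1 at depth 24
  Q 138.90.12.1: descend 100010100101101000001100 ; hops seen [H1] ; pick H1
  Q 138.90.12.0: descend 100010100101101000001100 ; hops seen [H1] ; pick H1
  Q 138.90.12.1: descend 100010100101101000001100 ; hops seen [H1] ; pick H1
  add 184.74.160.0/20 -> H4 at depth 20
  add 184.74.172.34/32 -> H1 at depth 32
  Q 184.74.160.12: descend 10111000010010101010 ; hops seen [H4] ; pick H4
  add 184.74.172.34/32 -> H0 at depth 32
  add 0.0.0.0/0 -> H2 at depth 0
  add 106.64.0.0/10 -> H1 at depth 10
  Q 184.74.172.34: descend 10111000010010101010110000100010 ; hops seen [H2,H4,H0] ; pick H0
  del 106.64.0.0/10 (clear depth 10)
  add 184.0.0.0/8 -> H4 at depth 8
  add 138.90.0.0/19 -> H3 at depth 19
  add 106.99.80.0/20 -> H0 at depth 20
  add 184.74.160.0/20 -> H2 at depth 20
  add 106.96.0.0/12 -> H0 at depth 12
  Q 138.90.0.30: descend 10001010010110100000 ; hops seen [H2,H3] ; pick H3
  Q 138.90.12.0: descend 100010100101101000001100 ; hops seen [H2,H3,H1] ; pick H1
  add 106.0.0.0/8 -> H1 at depth 8
  Q 184.74.172.19: descend 10111000010010101010110000 ; hops seen [H2,H4,H2] ; pick H2
  del 0.0.0.0/0 (clear depth 0)
  del 184.74.160.0/20 (clear depth 20)
  del 106.96.0.0/12 (clear depth 12)
  del 138.90.0.0/19 (clear depth 19)
  add 138.90.12.218/32 -> H0 at depth 32
  Q 184.74.172.34: descend 10111000010010101010110000100010 ; hops seen [H4,H0] ; pick H0
  add 184.74.172.34/32 -> H1 at depth 32
  add 184.74.172.0/24 -> H2 at depth 24
  Q 138.90.12.11: descend 100010100101101000001100 ; hops seen [H1] ; pick H1
  add 138.90.12.216/30 -> H4 at depth 30

== LOOKUPS ==
["H1","H1","H1","H4","H0","H3","H1","H2","H0","H1"]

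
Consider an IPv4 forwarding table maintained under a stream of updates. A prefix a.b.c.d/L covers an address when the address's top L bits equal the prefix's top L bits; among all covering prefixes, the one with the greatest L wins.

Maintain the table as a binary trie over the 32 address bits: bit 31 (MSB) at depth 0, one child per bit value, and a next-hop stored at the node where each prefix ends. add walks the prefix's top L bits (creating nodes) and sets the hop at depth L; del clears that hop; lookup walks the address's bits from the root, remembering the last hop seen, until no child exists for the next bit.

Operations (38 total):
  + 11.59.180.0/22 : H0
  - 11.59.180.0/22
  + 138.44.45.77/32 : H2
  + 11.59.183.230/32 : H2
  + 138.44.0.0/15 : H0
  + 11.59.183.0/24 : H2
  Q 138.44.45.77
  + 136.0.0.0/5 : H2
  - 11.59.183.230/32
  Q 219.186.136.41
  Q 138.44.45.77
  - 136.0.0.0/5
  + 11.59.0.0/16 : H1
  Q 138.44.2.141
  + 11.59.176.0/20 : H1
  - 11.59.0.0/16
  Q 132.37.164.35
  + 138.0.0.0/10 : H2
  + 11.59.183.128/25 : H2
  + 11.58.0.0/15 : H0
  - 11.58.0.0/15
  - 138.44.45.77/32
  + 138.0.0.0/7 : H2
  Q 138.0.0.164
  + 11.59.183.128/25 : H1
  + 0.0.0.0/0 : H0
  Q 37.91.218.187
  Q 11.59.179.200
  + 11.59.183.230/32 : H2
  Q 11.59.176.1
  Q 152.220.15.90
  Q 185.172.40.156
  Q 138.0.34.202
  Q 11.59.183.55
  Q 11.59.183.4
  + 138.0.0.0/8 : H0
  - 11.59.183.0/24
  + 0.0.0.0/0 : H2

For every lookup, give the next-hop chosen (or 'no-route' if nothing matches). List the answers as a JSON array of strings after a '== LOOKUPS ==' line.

Apply in order:
  add 11.59.180.0/22 -> H0 at depth 22
  del 11.59.180.0/22 (clear depth 22)
  add 138.44.45.77/32 -> H2 at depth 32
  add 11.59.183.230/32 -> H2 at depth 32
  add 138.44.0.0/15 -> H0 at depth 15
  add 11.59.183.0/24 -> H2 at depth 24
  Q 138.44.45.77: descend 10001010001011000010110101001101 ; hops seen [H0,H2] ; pick H2
  add 136.0.0.0/5 -> H2 at depth 5
  del 11.59.183.230/32 (clear depth 32)
  Q 219.186.136.41: descend 1 ; hops seen [∅] ; pick no-route
  Q 138.44.45.77: descend 10001010001011000010110101001101 ; hops seen [H2,H0,H2] ; pick H2
  del 136.0.0.0/5 (clear depth 5)
  add 11.59.0.0/16 -> H1 at depth 16
  Q 138.44.2.141: descend 100010100010110000 ; hops seen [H0] ; pick H0
  add 11.59.176.0/20 -> H1 at depth 20
  del 11.59.0.0/16 (clear depth 16)
  Q 132.37.164.35: descend 1000 ; hops seen [∅] ; pick no-route
  add 138.0.0.0/10 -> H2 at depth 10
  add 11.59.183.128/25 -> H2 at depth 25
  add 11.58.0.0/15 -> H0 at depth 15
  del 11.58.0.0/15 (clear depth 15)
  del 138.44.45.77/32 (clear depth 32)
  add 138.0.0.0/7 -> H2 at depth 7
  Q 138.0.0.164: descend 1000101000 ; hops seen [H2,H2] ; pick H2
  add 11.59.183.128/25 -> H1 at depth 25
  add 0.0.0.0/0 -> H0 at depth 0
  Q 37.91.218.187: descend 00 ; hops seen [H0] ; pick H0
  Q 11.59.179.200: descend 000010110011101110110 ; hops seen [H0,H1] ; pick H1
  add 11.59.183.230/32 -> H2 at depth 32
  Q 11.59.176.1: descend 000010110011101110110 ; hops seen [H0,H1] ; pick H1
  Q 152.220.15.90: descend 100 ; hops seen [H0] ; pick H0
  Q 185.172.40.156: descend 10 ; hops seen [H0] ; pick H0
  Q 138.0.34.202: descend 1000101000 ; hops seen [H0,H2,H2] ; pick H2
  Q 11.59.183.55: descend 000010110011101110110111 ; hops seen [H0,H1,H2] ; pick H2
  Q 11.59.183.4: descend 000010110011101110110111 ; hops seen [H0,H1,H2] ; pick H2
  add 138.0.0.0/8 -> H0 at depth 8
  del 11.59.183.0/24 (clear depth 24)
  add 0.0.0.0/0 -> H2 at depth 0

== LOOKUPS ==
["H2","no-route","H2","H0","no-route","H2","H0","H1","H1","H0","H0","H2","H2","H2"]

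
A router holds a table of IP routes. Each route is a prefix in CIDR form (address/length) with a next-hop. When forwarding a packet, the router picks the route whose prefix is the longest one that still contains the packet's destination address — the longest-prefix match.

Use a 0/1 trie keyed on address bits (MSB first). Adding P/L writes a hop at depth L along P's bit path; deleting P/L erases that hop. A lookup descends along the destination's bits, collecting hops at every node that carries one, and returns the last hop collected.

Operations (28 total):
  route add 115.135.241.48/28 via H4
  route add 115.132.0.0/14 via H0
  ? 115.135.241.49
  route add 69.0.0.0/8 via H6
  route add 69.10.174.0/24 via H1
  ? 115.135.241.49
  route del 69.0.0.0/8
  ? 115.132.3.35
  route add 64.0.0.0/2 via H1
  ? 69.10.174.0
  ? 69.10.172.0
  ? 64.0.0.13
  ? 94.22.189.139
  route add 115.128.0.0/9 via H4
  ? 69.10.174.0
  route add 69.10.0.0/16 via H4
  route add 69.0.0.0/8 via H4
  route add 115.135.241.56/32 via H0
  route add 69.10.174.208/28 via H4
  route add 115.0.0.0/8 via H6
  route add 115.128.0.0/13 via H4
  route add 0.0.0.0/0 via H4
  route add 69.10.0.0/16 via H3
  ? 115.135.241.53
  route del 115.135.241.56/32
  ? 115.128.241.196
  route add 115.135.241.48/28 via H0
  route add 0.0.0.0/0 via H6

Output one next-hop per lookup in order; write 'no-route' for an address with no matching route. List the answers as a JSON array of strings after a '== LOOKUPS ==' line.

Apply in order:
  + 115.135.241.48/28 (H4) depth=28
  + 115.132.0.0/14 (H0) depth=14
  lookup 115.135.241.49: bits 0111001110000111111100010011 walk d0:-→d1:-→d2:-→d3:-→d4:-→d5:-→d6:-→d7:-→d8:-→d9:-→d10:-→d11:-→d12:-→d13:-→d14:H0→d15:-→d16:-→d17:-→d18:-→d19:-→d20:-→d21:-→d22:-→d23:-→d24:-→d25:-→d26:-→d27:-→d28:H4 -> H4
  + 69.0.0.0/8 (H6) depth=8
  + 69.10.174.0/24 (H1) depth=24
  lookup 115.135.241.49: bits 0111001110000111111100010011 walk d0:-→d1:-→d2:-→d3:-→d4:-→d5:-→d6:-→d7:-→d8:-→d9:-→d10:-→d11:-→d12:-→d13:-→d14:H0→d15:-→d16:-→d17:-→d18:-→d19:-→d20:-→d21:-→d22:-→d23:-→d24:-→d25:-→d26:-→d27:-→d28:H4 -> H4
  del 69.0.0.0/8 (clear depth 8)
  lookup 115.132.3.35: bits 01110011100001 walk d0:-→d1:-→d2:-→d3:-→d4:-→d5:-→d6:-→d7:-→d8:-→d9:-→d10:-→d11:-→d12:-→d13:-→d14:H0 -> H0
  + 64.0.0.0/2 (H1) depth=2
  lookup 69.10.174.0: bits 010001010000101010101110 walk d0:-→d1:-→d2:H1→d3:-→d4:-→d5:-→d6:-→d7:-→d8:-→d9:-→d10:-→d11:-→d12:-→d13:-→d14:-→d15:-→d16:-→d17:-→d18:-→d19:-→d20:-→d21:-→d22:-→d23:-→d24:H1 -> H1
  lookup 69.10.172.0: bits 0100010100001010101011 walk d0:-→d1:-→d2:H1→d3:-→d4:-→d5:-→d6:-→d7:-→d8:-→d9:-→d10:-→d11:-→d12:-→d13:-→d14:-→d15:-→d16:-→d17:-→d18:-→d19:-→d20:-→d21:-→d22:- -> H1
  lookup 64.0.0.13: bits 01000 walk d0:-→d1:-→d2:H1→d3:-→d4:-→d5:- -> H1
  lookup 94.22.189.139: bits 010 walk d0:-→d1:-→d2:H1→d3:- -> H1
  + 115.128.0.0/9 (H4) depth=9
  lookup 69.10.174.0: bits 010001010000101010101110 walk d0:-→d1:-→d2:H1→d3:-→d4:-→d5:-→d6:-→d7:-→d8:-→d9:-→d10:-→d11:-→d12:-→d13:-→d14:-→d15:-→d16:-→d17:-→d18:-→d19:-→d20:-→d21:-→d22:-→d23:-→d24:H1 -> H1
  + 69.10.0.0/16 (H4) depth=16
  + 69.0.0.0/8 (H4) depth=8
  + 115.135.241.56/32 (H0) depth=32
  + 69.10.174.208/28 (H4) depth=28
  + 115.0.0.0/8 (H6) depth=8
  + 115.128.0.0/13 (H4) depth=13
  + 0.0.0.0/0 (H4) depth=0
  + 69.10.0.0/16 (H3) depth=16
  lookup 115.135.241.53: bits 0111001110000111111100010011 walk d0:H4→d1:-→d2:H1→d3:-→d4:-→d5:-→d6:-→d7:-→d8:H6→d9:H4→d10:-→d11:-→d12:-→d13:H4→d14:H0→d15:-→d16:-→d17:-→d18:-→d19:-→d20:-→d21:-→d22:-→d23:-→d24:-→d25:-→d26:-→d27:-→d28:H4 -> H4
  del 115.135.241.56/32 (clear depth 32)
  lookup 115.128.241.196: bits 0111001110000 walk d0:H4→d1:-→d2:H1→d3:-→d4:-→d5:-→d6:-→d7:-→d8:H6→d9:H4→d10:-→d11:-→d12:-→d13:H4 -> H4
  + 115.135.241.48/28 (H0) depth=28
  + 0.0.0.0/0 (H6) depth=0

== LOOKUPS ==
["H4","H4","H0","H1","H1","H1","H1","H1","H4","H4"]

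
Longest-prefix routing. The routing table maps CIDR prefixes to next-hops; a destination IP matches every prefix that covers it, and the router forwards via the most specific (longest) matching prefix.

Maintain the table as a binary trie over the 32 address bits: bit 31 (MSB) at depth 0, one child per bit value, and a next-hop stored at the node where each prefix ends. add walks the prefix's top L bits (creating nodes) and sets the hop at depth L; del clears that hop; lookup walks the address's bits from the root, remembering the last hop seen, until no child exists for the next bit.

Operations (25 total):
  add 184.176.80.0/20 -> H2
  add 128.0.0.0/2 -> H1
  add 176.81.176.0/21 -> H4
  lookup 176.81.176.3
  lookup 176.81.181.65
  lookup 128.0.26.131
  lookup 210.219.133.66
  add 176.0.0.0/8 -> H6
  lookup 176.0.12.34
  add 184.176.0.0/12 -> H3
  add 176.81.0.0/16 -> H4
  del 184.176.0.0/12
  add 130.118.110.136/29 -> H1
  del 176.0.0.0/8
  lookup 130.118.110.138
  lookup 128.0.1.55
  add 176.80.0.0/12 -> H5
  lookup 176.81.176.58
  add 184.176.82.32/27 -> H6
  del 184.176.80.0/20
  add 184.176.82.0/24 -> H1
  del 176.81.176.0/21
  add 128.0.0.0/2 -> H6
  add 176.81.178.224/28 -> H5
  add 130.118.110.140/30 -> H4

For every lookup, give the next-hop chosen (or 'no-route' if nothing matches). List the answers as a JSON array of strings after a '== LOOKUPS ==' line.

Apply in order:
  + 184.176.80.0/20 (H2) depth=20
  + 128.0.0.0/2 (H1) depth=2
  + 176.81.176.0/21 (H4) depth=21
  lookup 176.81.176.3: bits 101100000101000110110 walk d0:-→d1:-→d2:H1→d3:-→d4:-→d5:-→d6:-→d7:-→d8:-→d9:-→d10:-→d11:-→d12:-→d13:-→d14:-→d15:-→d16:-→d17:-→d18:-→d19:-→d20:-→d21:H4 -> H4
  lookup 176.81.181.65: bits 101100000101000110110 walk d0:-→d1:-→d2:H1→d3:-→d4:-→d5:-→d6:-→d7:-→d8:-→d9:-→d10:-→d11:-→d12:-→d13:-→d14:-→d15:-→d16:-→d17:-→d18:-→d19:-→d20:-→d21:H4 -> H4
  lookup 128.0.26.131: bits 10 walk d0:-→d1:-→d2:H1 -> H1
  lookup 210.219.133.66: bits 1 walk d0:-→d1:- -> no-route
  + 176.0.0.0/8 (H6) depth=8
  lookup 176.0.12.34: bits 101100000 walk d0:-→d1:-→d2:H1→d3:-→d4:-→d5:-→d6:-→d7:-→d8:H6→d9:- -> H6
  + 184.176.0.0/12 (H3) depth=12
  + 176.81.0.0/16 (H4) depth=16
  del 184.176.0.0/12 (clear depth 12)
  + 130.118.110.136/29 (H1) depth=29
  del 176.0.0.0/8 (clear depth 8)
  lookup 130.118.110.138: bits 10000010011101100110111010001 walk d0:-→d1:-→d2:H1→d3:-→d4:-→d5:-→d6:-→d7:-→d8:-→d9:-→d10:-→d11:-→d12:-→d13:-→d14:-→d15:-→d16:-→d17:-→d18:-→d19:-→d20:-→d21:-→d22:-→d23:-→d24:-→d25:-→d26:-→d27:-→d28:-→d29:H1 -> H1
  lookup 128.0.1.55: bits 100000 walk d0:-→d1:-→d2:H1→d3:-→d4:-→d5:-→d6:- -> H1
  + 176.80.0.0/12 (H5) depth=12
  lookup 176.81.176.58: bits 101100000101000110110 walk d0:-→d1:-→d2:H1→d3:-→d4:-→d5:-→d6:-→d7:-→d8:-→d9:-→d10:-→d11:-→d12:H5→d13:-→d14:-→d15:-→d16:H4→d17:-→d18:-→d19:-→d20:-→d21:H4 -> H4
  + 184.176.82.32/27 (H6) depth=27
  del 184.176.80.0/20 (clear depth 20)
  + 184.176.82.0/24 (H1) depth=24
  del 176.81.176.0/21 (clear depth 21)
  + 128.0.0.0/2 (H6) depth=2
  + 176.81.178.224/28 (H5) depth=28
  + 130.118.110.140/30 (H4) depth=30

== LOOKUPS ==
["H4","H4","H1","no-route","H6","H1","H1","H4"]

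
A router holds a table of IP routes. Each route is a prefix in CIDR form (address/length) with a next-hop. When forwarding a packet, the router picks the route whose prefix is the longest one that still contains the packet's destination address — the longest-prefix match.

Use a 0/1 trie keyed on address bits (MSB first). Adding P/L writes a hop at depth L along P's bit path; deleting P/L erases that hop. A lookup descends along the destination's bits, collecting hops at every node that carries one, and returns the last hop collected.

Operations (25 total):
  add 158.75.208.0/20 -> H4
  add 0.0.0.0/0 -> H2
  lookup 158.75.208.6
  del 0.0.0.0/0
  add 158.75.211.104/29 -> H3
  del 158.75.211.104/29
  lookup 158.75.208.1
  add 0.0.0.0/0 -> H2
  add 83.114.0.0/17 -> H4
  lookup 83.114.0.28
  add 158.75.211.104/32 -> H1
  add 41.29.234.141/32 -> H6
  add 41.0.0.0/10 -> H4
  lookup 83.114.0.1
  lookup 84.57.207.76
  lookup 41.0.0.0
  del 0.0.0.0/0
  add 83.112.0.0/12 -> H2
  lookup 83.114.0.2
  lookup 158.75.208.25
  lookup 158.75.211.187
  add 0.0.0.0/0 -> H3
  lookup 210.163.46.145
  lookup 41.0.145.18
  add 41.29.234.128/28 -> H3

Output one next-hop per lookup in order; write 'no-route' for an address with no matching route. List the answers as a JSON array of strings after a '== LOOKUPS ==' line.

Process each operation:
  + 158.75.208.0/20 (H4) depth=20
  + 0.0.0.0/0 (H2) depth=0
  lookup 158.75.208.6: bits 10011110010010111101 walk d0:H2→d1:-→d2:-→d3:-→d4:-→d5:-→d6:-→d7:-→d8:-→d9:-→d10:-→d11:-→d12:-→d13:-→d14:-→d15:-→d16:-→d17:-→d18:-→d19:-→d20:H4 -> H4
  del 0.0.0.0/0 (clear depth 0)
  + 158.75.211.104/29 (H3) depth=29
  del 158.75.211.104/29 (clear depth 29)
  lookup 158.75.208.1: bits 1001111001001011110100 walk d0:-→d1:-→d2:-→d3:-→d4:-→d5:-→d6:-→d7:-→d8:-→d9:-→d10:-→d11:-→d12:-→d13:-→d14:-→d15:-→d16:-→d17:-→d18:-→d19:-→d20:H4→d21:-→d22:- -> H4
  + 0.0.0.0/0 (H2) depth=0
  + 83.114.0.0/17 (H4) depth=17
  lookup 83.114.0.28: bits 01010011011100100 walk d0:H2→d1:-→d2:-→d3:-→d4:-→d5:-→d6:-→d7:-→d8:-→d9:-→d10:-→d11:-→d12:-→d13:-→d14:-→d15:-→d16:-→d17:H4 -> H4
  + 158.75.211.104/32 (H1) depth=32
  + 41.29.234.141/32 (H6) depth=32
  + 41.0.0.0/10 (H4) depth=10
  lookup 83.114.0.1: bits 01010011011100100 walk d0:H2→d1:-→d2:-→d3:-→d4:-→d5:-→d6:-→d7:-→d8:-→d9:-→d10:-→d11:-→d12:-→d13:-→d14:-→d15:-→d16:-→d17:H4 -> H4
  lookup 84.57.207.76: bits 01010 walk d0:H2→d1:-→d2:-→d3:-→d4:-→d5:- -> H2
  lookup 41.0.0.0: bits 00101001000 walk d0:H2→d1:-→d2:-→d3:-→d4:-→d5:-→d6:-→d7:-→d8:-→d9:-→d10:H4→d11:- -> H4
  del 0.0.0.0/0 (clear depth 0)
  + 83.112.0.0/12 (H2) depth=12
  lookup 83.114.0.2: bits 01010011011100100 walk d0:-→d1:-→d2:-→d3:-→d4:-→d5:-→d6:-→d7:-→d8:-→d9:-→d10:-→d11:-→d12:H2→d13:-→d14:-→d15:-→d16:-→d17:H4 -> H4
  lookup 158.75.208.25: bits 1001111001001011110100 walk d0:-→d1:-→d2:-→d3:-→d4:-→d5:-→d6:-→d7:-→d8:-→d9:-→d10:-→d11:-→d12:-→d13:-→d14:-→d15:-→d16:-→d17:-→d18:-→d19:-→d20:H4→d21:-→d22:- -> H4
  lookup 158.75.211.187: bits 100111100100101111010011 walk d0:-→d1:-→d2:-→d3:-→d4:-→d5:-→d6:-→d7:-→d8:-→d9:-→d10:-→d11:-→d12:-→d13:-→d14:-→d15:-→d16:-→d17:-→d18:-→d19:-→d20:H4→d21:-→d22:-→d23:-→d24:- -> H4
  + 0.0.0.0/0 (H3) depth=0
  lookup 210.163.46.145: bits 1 walk d0:H3→d1:- -> H3
  lookup 41.0.145.18: bits 00101001000 walk d0:H3→d1:-→d2:-→d3:-→d4:-→d5:-→d6:-→d7:-→d8:-→d9:-→d10:H4→d11:- -> H4
  + 41.29.234.128/28 (H3) depth=28

== LOOKUPS ==
["H4","H4","H4","H4","H2","H4","H4","H4","H4","H3","H4"]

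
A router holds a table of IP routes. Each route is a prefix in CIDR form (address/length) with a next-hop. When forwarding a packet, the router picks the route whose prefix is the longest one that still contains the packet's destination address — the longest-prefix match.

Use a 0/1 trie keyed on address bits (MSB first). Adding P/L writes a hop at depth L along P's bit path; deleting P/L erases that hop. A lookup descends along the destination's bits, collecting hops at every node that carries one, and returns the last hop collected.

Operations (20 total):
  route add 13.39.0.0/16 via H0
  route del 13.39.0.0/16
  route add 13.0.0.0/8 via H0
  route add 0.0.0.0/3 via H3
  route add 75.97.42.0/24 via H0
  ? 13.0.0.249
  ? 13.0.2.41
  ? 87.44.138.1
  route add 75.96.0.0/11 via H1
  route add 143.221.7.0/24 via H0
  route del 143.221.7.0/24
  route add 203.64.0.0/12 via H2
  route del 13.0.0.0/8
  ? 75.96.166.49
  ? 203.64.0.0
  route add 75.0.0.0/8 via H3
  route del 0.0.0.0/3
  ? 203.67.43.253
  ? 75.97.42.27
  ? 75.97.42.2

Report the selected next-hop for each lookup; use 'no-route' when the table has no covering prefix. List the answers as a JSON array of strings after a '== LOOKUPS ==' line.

Trace:
  + 13.39.0.0/16 (H0) depth=16
  - 13.39.0.0/16 clear@16
  + 13.0.0.0/8 (H0) depth=8
  + 0.0.0.0/3 (H3) depth=3
  + 75.97.42.0/24 (H0) depth=24
  lookup 13.0.0.249: bits 0000110100 walk d0:-→d1:-→d2:-→d3:H3→d4:-→d5:-→d6:-→d7:-→d8:H0→d9:-→d10:- -> H0
  lookup 13.0.2.41: bits 0000110100 walk d0:-→d1:-→d2:-→d3:H3→d4:-→d5:-→d6:-→d7:-→d8:H0→d9:-→d10:- -> H0
  lookup 87.44.138.1: bits 010 walk d0:-→d1:-→d2:-→d3:- -> no-route
  + 75.96.0.0/11 (H1) depth=11
  + 143.221.7.0/24 (H0) depth=24
  - 143.221.7.0/24 clear@24
  + 203.64.0.0/12 (H2) depth=12
  - 13.0.0.0/8 clear@8
  lookup 75.96.166.49: bits 010010110110000 walk d0:-→d1:-→d2:-→d3:-→d4:-→d5:-→d6:-→d7:-→d8:-→d9:-→d10:-→d11:H1→d12:-→d13:-→d14:-→d15:- -> H1
  lookup 203.64.0.0: bits 110010110100 walk d0:-→d1:-→d2:-→d3:-→d4:-→d5:-→d6:-→d7:-→d8:-→d9:-→d10:-→d11:-→d12:H2 -> H2
  + 75.0.0.0/8 (H3) depth=8
  - 0.0.0.0/3 clear@3
  lookup 203.67.43.253: bits 110010110100 walk d0:-→d1:-→d2:-→d3:-→d4:-→d5:-→d6:-→d7:-→d8:-→d9:-→d10:-→d11:-→d12:H2 -> H2
  lookup 75.97.42.27: bits 010010110110000100101010 walk d0:-→d1:-→d2:-→d3:-→d4:-→d5:-→d6:-→d7:-→d8:H3→d9:-→d10:-→d11:H1→d12:-→d13:-→d14:-→d15:-→d16:-→d17:-→d18:-→d19:-→d20:-→d21:-→d22:-→d23:-→d24:H0 -> H0
  lookup 75.97.42.2: bits 010010110110000100101010 walk d0:-→d1:-→d2:-→d3:-→d4:-→d5:-→d6:-→d7:-→d8:H3→d9:-→d10:-→d11:H1→d12:-→d13:-→d14:-→d15:-→d16:-→d17:-→d18:-→d19:-→d20:-→d21:-→d22:-→d23:-→d24:H0 -> H0

== LOOKUPS ==
["H0","H0","no-route","H1","H2","H2","H0","H0"]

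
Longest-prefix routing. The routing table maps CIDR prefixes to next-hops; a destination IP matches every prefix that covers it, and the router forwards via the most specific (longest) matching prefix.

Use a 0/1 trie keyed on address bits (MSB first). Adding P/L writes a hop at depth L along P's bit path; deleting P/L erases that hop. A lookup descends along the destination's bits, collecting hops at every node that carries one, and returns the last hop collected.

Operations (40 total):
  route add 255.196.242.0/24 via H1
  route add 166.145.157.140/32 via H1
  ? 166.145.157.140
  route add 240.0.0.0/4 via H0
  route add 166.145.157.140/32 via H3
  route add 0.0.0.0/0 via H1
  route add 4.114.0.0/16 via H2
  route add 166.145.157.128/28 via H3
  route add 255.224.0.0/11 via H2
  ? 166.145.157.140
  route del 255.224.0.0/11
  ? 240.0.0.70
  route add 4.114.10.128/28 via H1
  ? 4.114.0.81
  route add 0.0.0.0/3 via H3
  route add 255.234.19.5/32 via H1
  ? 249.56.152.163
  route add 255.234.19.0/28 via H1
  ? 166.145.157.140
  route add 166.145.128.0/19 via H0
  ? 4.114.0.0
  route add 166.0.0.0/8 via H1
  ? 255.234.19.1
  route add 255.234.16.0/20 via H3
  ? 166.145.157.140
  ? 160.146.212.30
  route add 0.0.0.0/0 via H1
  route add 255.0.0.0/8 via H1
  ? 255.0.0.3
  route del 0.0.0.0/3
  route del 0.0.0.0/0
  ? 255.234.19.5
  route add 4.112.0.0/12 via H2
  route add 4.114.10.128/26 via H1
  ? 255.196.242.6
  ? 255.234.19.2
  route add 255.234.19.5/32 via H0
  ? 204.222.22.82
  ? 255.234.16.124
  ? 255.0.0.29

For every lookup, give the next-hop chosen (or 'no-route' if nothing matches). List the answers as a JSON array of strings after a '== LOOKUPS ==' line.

Trace:
  + 255.196.242.0/24 (H1) depth=24
  + 166.145.157.140/32 (H1) depth=32
  Q 166.145.157.140: descend 10100110100100011001110110001100 ; hops seen [H1] ; pick H1
  + 240.0.0.0/4 (H0) depth=4
  + 166.145.157.140/32 (H3) depth=32
  + 0.0.0.0/0 (H1) depth=0
  + 4.114.0.0/16 (H2) depth=16
  + 166.145.157.128/28 (H3) depth=28
  + 255.224.0.0/11 (H2) depth=11
  Q 166.145.157.140: descend 10100110100100011001110110001100 ; hops seen [H1,H3,H3] ; pick H3
  del 255.224.0.0/11 (clear depth 11)
  Q 240.0.0.70: descend 1111 ; hops seen [H1,H0] ; pick H0
  + 4.114.10.128/28 (H1) depth=28
  Q 4.114.0.81: descend 00000100011100100000 ; hops seen [H1,H2] ; pick H2
  + 0.0.0.0/3 (H3) depth=3
  + 255.234.19.5/32 (H1) depth=32
  Q 249.56.152.163: descend 11111 ; hops seen [H1,H0] ; pick H0
  + 255.234.19.0/28 (H1) depth=28
  Q 166.145.157.140: descend 10100110100100011001110110001100 ; hops seen [H1,H3,H3] ; pick H3
  + 166.145.128.0/19 (H0) depth=19
  Q 4.114.0.0: descend 00000100011100100000 ; hops seen [H1,H3,H2] ; pick H2
  + 166.0.0.0/8 (H1) depth=8
  Q 255.234.19.1: descend 11111111111010100001001100000 ; hops seen [H1,H0,H1] ; pick H1
  + 255.234.16.0/20 (H3) depth=20
  Q 166.145.157.140: descend 10100110100100011001110110001100 ; hops seen [H1,H1,H0,H3,H3] ; pick H3
  Q 160.146.212.30: descend 10100 ; hops seen [H1] ; pick H1
  + 0.0.0.0/0 (H1) depth=0
  + 255.0.0.0/8 (H1) depth=8
  Q 255.0.0.3: descend 11111111 ; hops seen [H1,H0,H1] ; pick H1
  del 0.0.0.0/3 (clear depth 3)
  del 0.0.0.0/0 (clear depth 0)
  Q 255.234.19.5: descend 11111111111010100001001100000101 ; hops seen [H0,H1,H3,H1,H1] ; pick H1
  + 4.112.0.0/12 (H2) depth=12
  + 4.114.10.128/26 (H1) depth=26
  Q 255.196.242.6: descend 111111111100010011110010 ; hops seen [H0,H1,H1] ; pick H1
  Q 255.234.19.2: descend 11111111111010100001001100000 ; hops seen [H0,H1,H3,H1] ; pick H1
  + 255.234.19.5/32 (H0) depth=32
  Q 204.222.22.82: descend 11 ; hops seen [∅] ; pick no-route
  Q 255.234.16.124: descend 1111111111101010000100 ; hops seen [H0,H1,H3] ; pick H3
  Q 255.0.0.29: descend 11111111 ; hops seen [H0,H1] ; pick H1

== LOOKUPS ==
["H1","H3","H0","H2","H0","H3","H2","H1","H3","H1","H1","H1","H1","H1","no-route","H3","H1"]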